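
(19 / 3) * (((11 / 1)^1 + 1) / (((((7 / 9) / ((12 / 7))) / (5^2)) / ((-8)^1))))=-33502.04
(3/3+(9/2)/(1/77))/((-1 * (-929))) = 695/1858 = 0.37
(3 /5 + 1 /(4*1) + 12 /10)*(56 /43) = 574 /215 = 2.67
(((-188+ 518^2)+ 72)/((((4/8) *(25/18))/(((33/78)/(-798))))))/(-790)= 4425432/17073875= 0.26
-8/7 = -1.14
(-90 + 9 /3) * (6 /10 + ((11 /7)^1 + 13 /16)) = -145377 /560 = -259.60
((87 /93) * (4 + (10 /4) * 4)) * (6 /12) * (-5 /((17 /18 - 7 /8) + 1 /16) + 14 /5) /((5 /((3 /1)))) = -2030406 /14725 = -137.89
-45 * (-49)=2205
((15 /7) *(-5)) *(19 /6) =-475 /14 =-33.93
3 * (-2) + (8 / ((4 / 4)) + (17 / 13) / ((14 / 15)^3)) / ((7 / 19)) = 5014045 / 249704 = 20.08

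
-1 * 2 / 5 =-2 / 5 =-0.40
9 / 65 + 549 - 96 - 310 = 9304 / 65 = 143.14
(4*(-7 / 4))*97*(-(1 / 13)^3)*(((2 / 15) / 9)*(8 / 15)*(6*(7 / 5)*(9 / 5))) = 152096 / 4119375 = 0.04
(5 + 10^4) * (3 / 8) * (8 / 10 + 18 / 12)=8629.31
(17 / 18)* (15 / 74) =85 / 444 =0.19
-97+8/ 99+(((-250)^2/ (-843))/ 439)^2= -145968395693195/ 1506526845219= -96.89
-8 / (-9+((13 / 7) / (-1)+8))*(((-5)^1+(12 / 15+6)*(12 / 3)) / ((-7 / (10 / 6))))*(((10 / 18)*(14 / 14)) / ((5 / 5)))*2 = -16.44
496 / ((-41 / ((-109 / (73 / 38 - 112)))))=-2054432 / 171503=-11.98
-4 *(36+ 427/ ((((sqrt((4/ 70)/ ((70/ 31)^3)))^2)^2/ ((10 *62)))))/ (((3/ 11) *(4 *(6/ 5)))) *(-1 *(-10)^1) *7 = -592315289730875164300/ 257662359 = -2298804109493.06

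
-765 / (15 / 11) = -561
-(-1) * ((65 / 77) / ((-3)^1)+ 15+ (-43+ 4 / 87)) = -189149 / 6699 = -28.24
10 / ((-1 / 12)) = -120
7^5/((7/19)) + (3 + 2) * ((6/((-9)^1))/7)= 957989/21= 45618.52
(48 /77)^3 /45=0.01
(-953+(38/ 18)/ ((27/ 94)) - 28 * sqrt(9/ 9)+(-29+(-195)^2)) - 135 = 8963626/ 243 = 36887.35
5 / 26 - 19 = -489 / 26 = -18.81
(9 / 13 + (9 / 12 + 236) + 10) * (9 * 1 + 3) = 2969.31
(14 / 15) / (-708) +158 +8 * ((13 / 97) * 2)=82484861 / 515070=160.14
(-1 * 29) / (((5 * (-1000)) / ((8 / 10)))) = 29 / 6250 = 0.00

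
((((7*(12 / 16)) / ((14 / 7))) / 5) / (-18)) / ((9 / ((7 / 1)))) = -49 / 2160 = -0.02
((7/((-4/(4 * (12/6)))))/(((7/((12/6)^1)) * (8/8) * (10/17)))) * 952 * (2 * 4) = -258944/5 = -51788.80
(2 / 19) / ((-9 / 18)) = -4 / 19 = -0.21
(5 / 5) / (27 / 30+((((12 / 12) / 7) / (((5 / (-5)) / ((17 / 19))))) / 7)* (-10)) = 9310 / 10079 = 0.92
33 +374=407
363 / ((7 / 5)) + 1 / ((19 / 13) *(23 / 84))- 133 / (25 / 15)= 2783454 / 15295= 181.98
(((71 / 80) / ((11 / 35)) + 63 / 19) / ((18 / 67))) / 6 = 1375577 / 361152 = 3.81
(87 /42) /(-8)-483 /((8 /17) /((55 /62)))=-1581067 /1736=-910.75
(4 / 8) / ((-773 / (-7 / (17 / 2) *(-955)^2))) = 6384175 / 13141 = 485.82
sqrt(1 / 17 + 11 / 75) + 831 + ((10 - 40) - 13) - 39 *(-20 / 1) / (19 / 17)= sqrt(13362) / 255 + 28232 / 19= 1486.35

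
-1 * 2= -2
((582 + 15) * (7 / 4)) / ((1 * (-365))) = -4179 / 1460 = -2.86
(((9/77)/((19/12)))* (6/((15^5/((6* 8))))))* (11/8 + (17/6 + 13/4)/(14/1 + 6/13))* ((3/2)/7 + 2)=502324/4512440625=0.00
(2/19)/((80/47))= 47/760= 0.06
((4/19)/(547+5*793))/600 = 1/12859200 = 0.00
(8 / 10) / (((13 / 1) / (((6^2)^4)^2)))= 11284439629824 / 65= 173606763535.75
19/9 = 2.11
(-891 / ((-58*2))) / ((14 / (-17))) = -15147 / 1624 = -9.33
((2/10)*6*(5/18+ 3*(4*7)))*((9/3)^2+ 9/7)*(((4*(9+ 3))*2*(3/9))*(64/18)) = 12427264/105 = 118354.90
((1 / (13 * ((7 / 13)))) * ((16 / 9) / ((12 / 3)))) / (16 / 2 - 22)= -2 / 441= -0.00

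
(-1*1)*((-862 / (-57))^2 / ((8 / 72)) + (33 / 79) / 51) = -2058.30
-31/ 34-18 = -643/ 34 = -18.91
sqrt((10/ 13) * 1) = sqrt(130)/ 13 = 0.88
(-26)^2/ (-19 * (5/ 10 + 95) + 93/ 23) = -31096/ 83281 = -0.37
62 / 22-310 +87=-2422 / 11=-220.18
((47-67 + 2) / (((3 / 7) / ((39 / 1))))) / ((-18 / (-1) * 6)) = -91 / 6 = -15.17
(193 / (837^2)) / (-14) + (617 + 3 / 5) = 30286998043 / 49039830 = 617.60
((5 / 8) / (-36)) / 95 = -1 / 5472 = -0.00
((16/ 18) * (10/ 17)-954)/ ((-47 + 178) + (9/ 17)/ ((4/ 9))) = -7.21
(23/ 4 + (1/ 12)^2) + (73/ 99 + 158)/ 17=406463/ 26928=15.09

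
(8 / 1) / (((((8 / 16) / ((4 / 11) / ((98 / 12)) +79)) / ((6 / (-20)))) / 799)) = -163398696 / 539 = -303151.57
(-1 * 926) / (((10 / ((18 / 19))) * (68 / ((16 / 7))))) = -2.95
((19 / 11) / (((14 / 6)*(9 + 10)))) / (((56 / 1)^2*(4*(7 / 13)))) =39 / 6761216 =0.00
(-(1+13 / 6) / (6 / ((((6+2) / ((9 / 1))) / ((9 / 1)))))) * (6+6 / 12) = -247 / 729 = -0.34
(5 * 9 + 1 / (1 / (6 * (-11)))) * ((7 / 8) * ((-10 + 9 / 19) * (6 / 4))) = 79821 / 304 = 262.57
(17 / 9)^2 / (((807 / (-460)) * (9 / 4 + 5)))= -531760 / 1895643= -0.28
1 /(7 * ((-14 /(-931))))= 19 /2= 9.50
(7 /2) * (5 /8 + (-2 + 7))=315 /16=19.69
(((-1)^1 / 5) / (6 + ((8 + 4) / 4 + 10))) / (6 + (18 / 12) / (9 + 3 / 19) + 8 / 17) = -1972 / 1242885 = -0.00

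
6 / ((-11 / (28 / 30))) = -28 / 55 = -0.51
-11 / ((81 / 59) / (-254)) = 164846 / 81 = 2035.14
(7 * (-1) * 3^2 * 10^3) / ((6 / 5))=-52500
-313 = -313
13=13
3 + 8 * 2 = 19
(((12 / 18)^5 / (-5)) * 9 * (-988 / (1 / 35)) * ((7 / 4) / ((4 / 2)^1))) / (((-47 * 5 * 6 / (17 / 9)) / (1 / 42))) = -117572 / 513945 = -0.23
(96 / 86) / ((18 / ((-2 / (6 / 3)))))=-8 / 129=-0.06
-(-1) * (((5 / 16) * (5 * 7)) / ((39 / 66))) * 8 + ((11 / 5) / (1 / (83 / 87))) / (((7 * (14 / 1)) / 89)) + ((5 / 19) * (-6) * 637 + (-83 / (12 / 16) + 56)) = -9586926851 / 10529610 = -910.47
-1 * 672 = -672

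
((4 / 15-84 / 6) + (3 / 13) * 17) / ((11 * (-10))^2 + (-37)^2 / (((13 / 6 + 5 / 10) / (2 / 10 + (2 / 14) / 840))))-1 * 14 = -104477264066 / 7462233207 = -14.00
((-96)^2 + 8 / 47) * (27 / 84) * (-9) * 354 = -9438016.60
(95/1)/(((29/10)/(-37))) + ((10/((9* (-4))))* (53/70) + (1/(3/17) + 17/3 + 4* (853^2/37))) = 20944735307/270396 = 77459.49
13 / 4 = 3.25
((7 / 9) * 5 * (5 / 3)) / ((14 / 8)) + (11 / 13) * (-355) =-104135 / 351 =-296.68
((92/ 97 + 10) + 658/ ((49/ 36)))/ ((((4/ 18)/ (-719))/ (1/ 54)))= -40225893/ 1358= -29621.42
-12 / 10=-6 / 5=-1.20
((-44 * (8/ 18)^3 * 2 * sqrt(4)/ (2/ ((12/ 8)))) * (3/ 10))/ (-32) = 0.11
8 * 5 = 40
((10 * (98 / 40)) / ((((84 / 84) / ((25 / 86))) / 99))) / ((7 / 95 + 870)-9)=1645875 / 2009992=0.82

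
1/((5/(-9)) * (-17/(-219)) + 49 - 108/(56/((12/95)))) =1310715/63849208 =0.02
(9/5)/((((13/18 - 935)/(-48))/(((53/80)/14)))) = 12879/2942975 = 0.00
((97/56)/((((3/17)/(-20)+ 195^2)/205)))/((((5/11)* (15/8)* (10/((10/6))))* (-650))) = -743699/264710976075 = -0.00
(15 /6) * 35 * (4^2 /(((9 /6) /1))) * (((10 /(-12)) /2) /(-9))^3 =21875 /236196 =0.09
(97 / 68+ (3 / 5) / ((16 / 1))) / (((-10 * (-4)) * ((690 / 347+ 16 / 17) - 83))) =-690877 / 1511472000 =-0.00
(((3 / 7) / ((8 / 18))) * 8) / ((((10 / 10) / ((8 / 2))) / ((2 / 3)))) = 144 / 7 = 20.57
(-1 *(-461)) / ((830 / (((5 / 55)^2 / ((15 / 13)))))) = 5993 / 1506450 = 0.00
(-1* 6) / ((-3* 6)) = 1 / 3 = 0.33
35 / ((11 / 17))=595 / 11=54.09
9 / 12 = 3 / 4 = 0.75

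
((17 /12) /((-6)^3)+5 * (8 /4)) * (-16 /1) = -25903 /162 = -159.90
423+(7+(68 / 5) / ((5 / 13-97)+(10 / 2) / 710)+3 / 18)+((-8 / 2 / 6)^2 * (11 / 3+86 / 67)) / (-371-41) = 142893123968293 / 332293708530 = 430.02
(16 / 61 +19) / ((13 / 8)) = 9400 / 793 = 11.85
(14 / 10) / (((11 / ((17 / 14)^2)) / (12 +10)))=289 / 70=4.13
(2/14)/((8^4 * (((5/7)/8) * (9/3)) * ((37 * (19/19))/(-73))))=-73/284160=-0.00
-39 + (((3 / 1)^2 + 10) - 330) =-350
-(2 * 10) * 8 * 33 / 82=-2640 / 41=-64.39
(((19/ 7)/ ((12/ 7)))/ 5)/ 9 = 19/ 540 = 0.04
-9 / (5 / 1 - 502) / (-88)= -9 / 43736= -0.00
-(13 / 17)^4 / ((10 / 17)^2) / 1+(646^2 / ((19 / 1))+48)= 636118239 / 28900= 22011.01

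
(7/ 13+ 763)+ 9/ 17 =168859/ 221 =764.07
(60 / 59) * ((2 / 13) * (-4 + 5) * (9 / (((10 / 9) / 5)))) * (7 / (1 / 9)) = 399.19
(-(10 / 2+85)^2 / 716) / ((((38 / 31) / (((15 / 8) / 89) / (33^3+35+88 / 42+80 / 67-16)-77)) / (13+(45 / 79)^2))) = 1447993690347839520375 / 152924123721890048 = 9468.71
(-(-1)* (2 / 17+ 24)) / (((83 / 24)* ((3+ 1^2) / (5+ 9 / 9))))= 14760 / 1411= 10.46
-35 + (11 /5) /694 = -121439 /3470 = -35.00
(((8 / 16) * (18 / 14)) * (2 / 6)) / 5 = 3 / 70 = 0.04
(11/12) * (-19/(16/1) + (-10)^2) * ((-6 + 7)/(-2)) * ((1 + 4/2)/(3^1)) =-5797/128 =-45.29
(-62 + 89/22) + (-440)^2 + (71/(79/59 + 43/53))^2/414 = 39850123487454779/205896249504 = 193544.68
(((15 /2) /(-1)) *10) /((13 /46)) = -3450 /13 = -265.38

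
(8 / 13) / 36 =2 / 117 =0.02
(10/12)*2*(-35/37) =-175/111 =-1.58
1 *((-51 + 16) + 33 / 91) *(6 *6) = -113472 / 91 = -1246.95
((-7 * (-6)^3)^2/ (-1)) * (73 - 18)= -125737920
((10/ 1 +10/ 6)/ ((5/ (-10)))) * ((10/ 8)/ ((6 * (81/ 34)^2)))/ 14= -0.06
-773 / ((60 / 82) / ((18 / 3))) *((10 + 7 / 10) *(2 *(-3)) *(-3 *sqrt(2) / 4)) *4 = -30520359 *sqrt(2) / 25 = -1726492.23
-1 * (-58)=58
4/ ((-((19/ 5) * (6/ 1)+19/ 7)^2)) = -0.01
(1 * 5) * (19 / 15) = 19 / 3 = 6.33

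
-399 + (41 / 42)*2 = -8338 / 21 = -397.05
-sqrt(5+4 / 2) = -sqrt(7) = -2.65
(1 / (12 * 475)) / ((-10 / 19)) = -1 / 3000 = -0.00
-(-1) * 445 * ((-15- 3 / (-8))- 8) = -80545 / 8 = -10068.12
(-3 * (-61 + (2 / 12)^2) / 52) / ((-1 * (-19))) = 2195 / 11856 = 0.19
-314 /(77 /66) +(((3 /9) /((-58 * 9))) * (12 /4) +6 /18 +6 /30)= -4907531 /18270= -268.61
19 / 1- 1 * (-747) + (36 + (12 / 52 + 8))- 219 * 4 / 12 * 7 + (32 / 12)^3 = 111686 / 351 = 318.19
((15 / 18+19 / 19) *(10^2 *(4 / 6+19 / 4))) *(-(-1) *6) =17875 / 3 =5958.33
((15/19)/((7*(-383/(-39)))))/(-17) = -585/865963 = -0.00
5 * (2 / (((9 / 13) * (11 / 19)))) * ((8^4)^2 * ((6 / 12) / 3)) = 20719861760 / 297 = 69763844.31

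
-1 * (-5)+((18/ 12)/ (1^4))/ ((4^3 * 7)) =5.00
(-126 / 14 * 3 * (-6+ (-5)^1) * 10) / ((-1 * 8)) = -1485 / 4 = -371.25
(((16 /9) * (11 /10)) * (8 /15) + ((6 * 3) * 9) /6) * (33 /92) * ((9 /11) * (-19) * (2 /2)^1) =-15637 /100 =-156.37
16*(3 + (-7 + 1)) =-48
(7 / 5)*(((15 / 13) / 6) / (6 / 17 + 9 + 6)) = 119 / 6786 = 0.02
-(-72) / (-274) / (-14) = 18 / 959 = 0.02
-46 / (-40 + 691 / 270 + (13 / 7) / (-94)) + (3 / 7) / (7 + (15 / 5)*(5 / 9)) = 96704163 / 75703264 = 1.28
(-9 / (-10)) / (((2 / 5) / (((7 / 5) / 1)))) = 3.15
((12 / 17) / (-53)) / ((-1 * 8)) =3 / 1802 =0.00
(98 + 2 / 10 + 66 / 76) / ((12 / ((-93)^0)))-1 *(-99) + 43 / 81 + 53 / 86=286951003 / 2647080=108.40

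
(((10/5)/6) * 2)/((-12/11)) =-11/18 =-0.61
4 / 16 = 0.25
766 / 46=383 / 23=16.65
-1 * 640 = -640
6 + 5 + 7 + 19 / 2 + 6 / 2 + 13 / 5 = 331 / 10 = 33.10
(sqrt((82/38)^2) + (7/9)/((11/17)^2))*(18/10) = 83086/11495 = 7.23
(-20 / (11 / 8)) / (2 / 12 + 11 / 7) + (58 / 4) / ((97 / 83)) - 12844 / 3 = -1998976585 / 467346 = -4277.29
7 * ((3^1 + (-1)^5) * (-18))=-252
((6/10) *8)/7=24/35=0.69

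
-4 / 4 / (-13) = 1 / 13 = 0.08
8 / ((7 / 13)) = 104 / 7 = 14.86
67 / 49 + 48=2419 / 49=49.37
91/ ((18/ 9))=91/ 2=45.50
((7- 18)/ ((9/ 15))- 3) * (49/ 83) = -3136/ 249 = -12.59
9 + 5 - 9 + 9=14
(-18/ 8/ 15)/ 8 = -3/ 160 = -0.02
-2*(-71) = 142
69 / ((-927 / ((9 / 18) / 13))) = -23 / 8034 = -0.00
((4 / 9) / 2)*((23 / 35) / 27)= 46 / 8505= 0.01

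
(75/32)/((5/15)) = 225/32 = 7.03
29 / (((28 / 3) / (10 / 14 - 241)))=-73167 / 98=-746.60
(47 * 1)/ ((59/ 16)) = 752/ 59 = 12.75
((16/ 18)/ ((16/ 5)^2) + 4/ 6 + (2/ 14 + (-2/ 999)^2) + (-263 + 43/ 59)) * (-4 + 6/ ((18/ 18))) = -3447424852355/ 6594790608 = -522.75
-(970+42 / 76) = -36881 / 38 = -970.55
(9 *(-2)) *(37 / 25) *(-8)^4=-2727936 / 25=-109117.44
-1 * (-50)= 50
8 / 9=0.89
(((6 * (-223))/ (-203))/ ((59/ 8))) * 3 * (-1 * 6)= -192672/ 11977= -16.09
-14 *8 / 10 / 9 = -56 / 45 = -1.24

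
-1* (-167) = 167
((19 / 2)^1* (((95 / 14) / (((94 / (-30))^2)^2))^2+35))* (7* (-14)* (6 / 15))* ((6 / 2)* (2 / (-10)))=1862401545098310369 / 238112866617610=7821.51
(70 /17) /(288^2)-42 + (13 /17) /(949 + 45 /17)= -239518577941 /5702939136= -42.00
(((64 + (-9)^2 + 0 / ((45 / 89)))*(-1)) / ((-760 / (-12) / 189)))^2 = 270372249 / 1444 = 187238.40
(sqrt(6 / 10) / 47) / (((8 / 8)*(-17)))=-sqrt(15) / 3995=-0.00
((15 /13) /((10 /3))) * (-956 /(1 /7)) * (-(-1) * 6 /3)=-60228 /13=-4632.92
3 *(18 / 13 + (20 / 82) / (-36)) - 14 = -9.87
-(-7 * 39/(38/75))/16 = 20475/608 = 33.68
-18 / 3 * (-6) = 36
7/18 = 0.39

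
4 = 4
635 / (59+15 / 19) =12065 / 1136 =10.62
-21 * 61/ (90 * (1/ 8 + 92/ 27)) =-2196/ 545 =-4.03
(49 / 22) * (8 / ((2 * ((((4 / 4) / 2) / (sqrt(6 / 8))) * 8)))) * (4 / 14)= 7 * sqrt(3) / 22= 0.55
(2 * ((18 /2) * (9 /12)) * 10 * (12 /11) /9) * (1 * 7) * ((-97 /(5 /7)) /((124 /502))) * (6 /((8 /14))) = -225477567 /341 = -661224.54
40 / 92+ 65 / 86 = 2355 / 1978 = 1.19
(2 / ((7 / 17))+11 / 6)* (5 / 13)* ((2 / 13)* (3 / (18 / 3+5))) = 1405 / 13013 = 0.11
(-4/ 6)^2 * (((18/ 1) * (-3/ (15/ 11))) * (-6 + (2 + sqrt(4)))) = 176/ 5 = 35.20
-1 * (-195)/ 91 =15/ 7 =2.14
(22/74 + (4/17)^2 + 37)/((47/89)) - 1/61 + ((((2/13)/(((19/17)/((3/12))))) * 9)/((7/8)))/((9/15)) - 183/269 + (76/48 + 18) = 15434830260506065/171102273059172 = 90.21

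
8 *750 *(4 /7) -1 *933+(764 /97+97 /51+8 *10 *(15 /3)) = 100609354 /34629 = 2905.35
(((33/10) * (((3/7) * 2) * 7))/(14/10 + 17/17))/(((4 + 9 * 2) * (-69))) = -1/184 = -0.01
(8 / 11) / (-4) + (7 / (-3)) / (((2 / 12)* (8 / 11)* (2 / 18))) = -7631 / 44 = -173.43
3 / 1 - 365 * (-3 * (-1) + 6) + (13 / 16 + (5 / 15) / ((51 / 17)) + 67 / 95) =-44875477 / 13680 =-3280.37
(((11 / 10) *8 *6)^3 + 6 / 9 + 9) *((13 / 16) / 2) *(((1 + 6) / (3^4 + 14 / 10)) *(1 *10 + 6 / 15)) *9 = 195914939493 / 412000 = 475521.70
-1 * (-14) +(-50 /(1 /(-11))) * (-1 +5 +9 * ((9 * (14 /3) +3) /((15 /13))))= 195264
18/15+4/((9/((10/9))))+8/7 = 8042/2835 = 2.84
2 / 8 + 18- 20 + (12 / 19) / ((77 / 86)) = -6113 / 5852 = -1.04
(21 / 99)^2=49 / 1089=0.04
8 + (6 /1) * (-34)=-196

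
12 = 12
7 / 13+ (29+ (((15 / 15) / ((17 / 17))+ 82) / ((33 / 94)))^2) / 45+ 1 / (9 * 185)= 29306946037 / 23571405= 1243.33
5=5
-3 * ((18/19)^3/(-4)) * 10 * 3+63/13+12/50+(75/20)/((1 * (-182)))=24.20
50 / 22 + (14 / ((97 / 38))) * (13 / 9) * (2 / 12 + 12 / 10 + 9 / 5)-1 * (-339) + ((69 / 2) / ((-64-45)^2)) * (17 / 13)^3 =551005927211645 / 1503977129226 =366.37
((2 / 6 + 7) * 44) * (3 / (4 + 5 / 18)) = 1584 / 7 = 226.29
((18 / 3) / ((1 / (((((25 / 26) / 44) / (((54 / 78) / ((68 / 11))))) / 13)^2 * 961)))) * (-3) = -173580625 / 44537922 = -3.90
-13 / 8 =-1.62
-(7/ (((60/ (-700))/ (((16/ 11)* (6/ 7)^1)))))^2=-1254400/ 121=-10366.94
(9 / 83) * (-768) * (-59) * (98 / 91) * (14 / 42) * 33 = 62802432 / 1079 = 58204.29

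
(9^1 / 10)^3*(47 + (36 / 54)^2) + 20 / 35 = 246109 / 7000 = 35.16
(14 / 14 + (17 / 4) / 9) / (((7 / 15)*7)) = 265 / 588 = 0.45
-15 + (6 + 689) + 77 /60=681.28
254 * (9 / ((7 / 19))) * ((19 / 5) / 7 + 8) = 12986766 / 245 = 53007.21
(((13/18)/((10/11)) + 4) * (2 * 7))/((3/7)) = 156.62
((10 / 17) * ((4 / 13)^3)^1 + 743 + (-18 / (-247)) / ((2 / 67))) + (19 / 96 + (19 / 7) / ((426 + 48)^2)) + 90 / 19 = 6699866986186873 / 8928475055136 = 750.39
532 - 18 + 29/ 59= 30355/ 59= 514.49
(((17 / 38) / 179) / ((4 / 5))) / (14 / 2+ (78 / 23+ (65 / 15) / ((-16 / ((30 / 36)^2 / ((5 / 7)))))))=0.00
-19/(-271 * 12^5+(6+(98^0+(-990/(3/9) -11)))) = 19/67436446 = 0.00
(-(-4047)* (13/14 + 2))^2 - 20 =140468190.86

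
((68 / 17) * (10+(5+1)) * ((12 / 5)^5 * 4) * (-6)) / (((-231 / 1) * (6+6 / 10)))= 42467328 / 529375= 80.22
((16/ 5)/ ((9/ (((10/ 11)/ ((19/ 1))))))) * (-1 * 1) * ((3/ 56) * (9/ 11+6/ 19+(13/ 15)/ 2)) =-19654/ 13759515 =-0.00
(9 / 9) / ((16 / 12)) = 3 / 4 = 0.75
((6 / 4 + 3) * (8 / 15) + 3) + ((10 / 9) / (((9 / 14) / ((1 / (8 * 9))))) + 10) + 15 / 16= 954203 / 58320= 16.36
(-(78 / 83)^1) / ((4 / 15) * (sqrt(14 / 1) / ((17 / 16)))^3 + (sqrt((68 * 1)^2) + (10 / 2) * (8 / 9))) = -34524568379925 / 2592662142686374 + 741657047040 * sqrt(14) / 1296331071343187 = -0.01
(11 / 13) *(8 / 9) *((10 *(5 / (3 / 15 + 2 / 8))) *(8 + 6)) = 1169.99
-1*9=-9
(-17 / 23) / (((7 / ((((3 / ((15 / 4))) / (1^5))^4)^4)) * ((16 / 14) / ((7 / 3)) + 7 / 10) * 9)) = -1022202216448 / 3682891845703125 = -0.00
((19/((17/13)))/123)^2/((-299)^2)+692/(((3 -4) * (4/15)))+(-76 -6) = -6191731409012/2312936649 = -2677.00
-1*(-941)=941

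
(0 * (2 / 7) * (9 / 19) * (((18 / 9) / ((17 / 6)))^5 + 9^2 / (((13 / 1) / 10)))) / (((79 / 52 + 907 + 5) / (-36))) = 0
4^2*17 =272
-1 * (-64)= 64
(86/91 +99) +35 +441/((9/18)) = 92542/91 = 1016.95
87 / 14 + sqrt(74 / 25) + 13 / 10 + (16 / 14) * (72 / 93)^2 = sqrt(74) / 5 + 275783 / 33635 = 9.92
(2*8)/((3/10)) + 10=63.33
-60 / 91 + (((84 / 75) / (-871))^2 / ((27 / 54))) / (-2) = -2188392988 / 3319054375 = -0.66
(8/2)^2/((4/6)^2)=36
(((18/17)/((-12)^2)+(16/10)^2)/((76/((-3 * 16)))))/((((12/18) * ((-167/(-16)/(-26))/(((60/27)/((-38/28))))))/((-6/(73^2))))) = 305026176/27307900955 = 0.01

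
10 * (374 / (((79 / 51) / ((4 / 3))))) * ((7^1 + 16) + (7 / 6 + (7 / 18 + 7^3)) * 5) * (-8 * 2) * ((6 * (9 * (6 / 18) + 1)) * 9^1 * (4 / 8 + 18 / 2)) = -14576955064320 / 79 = -184518418535.70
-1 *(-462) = 462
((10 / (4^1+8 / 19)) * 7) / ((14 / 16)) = 380 / 21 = 18.10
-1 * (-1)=1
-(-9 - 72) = 81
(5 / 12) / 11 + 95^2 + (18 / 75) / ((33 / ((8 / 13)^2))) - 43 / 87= 145956695969 / 16173300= 9024.55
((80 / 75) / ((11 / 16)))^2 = 65536 / 27225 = 2.41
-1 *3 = -3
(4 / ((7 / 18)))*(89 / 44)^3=6344721 / 74536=85.12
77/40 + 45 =1877/40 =46.92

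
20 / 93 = 0.22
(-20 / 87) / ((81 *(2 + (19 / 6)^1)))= -40 / 72819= -0.00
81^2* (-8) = -52488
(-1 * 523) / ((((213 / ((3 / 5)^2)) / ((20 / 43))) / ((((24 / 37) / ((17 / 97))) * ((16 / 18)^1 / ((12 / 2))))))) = -6493568 / 28805055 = -0.23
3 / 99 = 1 / 33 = 0.03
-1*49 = -49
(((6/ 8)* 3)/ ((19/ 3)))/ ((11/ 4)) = 27/ 209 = 0.13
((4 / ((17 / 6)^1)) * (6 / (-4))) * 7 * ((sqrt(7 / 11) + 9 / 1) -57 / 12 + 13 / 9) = -1435 / 17 -252 * sqrt(77) / 187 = -96.24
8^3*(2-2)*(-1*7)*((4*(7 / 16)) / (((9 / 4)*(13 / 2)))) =0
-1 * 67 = -67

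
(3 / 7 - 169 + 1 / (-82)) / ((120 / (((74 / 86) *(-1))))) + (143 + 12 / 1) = 462665579 / 2961840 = 156.21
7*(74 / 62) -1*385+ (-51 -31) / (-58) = -337333 / 899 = -375.23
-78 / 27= -26 / 9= -2.89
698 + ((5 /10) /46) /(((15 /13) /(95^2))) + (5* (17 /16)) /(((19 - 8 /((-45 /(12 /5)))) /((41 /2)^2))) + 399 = 8344666819 /6434112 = 1296.94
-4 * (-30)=120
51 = 51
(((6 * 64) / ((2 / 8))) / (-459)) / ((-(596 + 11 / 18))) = 1024 / 182563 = 0.01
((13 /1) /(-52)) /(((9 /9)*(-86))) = 1 /344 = 0.00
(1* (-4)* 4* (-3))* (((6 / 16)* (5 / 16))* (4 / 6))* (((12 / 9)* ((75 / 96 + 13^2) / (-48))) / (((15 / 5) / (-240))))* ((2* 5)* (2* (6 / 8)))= 679125 / 32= 21222.66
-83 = -83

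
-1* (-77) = 77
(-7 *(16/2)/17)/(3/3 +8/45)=-2520/901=-2.80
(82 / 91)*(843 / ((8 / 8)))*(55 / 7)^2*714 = 21328827300 / 637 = 33483245.37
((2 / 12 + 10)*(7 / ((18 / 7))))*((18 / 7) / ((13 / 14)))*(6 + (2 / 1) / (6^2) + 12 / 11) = 4229435 / 7722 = 547.71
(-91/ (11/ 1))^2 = 8281/ 121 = 68.44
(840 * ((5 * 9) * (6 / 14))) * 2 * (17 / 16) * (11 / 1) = 378675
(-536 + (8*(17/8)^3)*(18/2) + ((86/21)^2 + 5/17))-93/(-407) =33624453847/195281856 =172.18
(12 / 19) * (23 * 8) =2208 / 19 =116.21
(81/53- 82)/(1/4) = -17060/53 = -321.89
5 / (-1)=-5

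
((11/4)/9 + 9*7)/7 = 2279/252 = 9.04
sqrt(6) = 2.45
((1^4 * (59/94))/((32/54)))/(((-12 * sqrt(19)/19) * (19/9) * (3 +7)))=-0.02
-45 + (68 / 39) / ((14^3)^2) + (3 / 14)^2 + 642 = 43830917693 / 73412976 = 597.05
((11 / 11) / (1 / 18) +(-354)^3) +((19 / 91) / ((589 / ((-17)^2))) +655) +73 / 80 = -10011433355827 / 225680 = -44361189.99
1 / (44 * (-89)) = -1 / 3916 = -0.00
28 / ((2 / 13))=182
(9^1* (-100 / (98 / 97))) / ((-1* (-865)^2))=1746 / 1466521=0.00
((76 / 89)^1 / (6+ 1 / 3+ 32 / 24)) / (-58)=-114 / 59363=-0.00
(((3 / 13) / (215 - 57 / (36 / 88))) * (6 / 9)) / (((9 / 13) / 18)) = 12 / 227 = 0.05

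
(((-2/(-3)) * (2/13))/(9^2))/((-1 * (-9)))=4/28431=0.00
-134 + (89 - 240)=-285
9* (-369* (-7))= 23247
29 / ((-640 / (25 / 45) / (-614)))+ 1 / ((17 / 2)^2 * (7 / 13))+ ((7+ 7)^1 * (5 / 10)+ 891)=1064433425 / 1165248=913.48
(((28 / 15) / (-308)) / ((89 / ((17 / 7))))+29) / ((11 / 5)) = 2981038 / 226149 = 13.18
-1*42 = -42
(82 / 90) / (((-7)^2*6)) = 41 / 13230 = 0.00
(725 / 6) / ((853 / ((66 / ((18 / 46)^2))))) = 4218775 / 69093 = 61.06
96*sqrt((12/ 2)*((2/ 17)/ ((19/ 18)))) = 576*sqrt(1938)/ 323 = 78.50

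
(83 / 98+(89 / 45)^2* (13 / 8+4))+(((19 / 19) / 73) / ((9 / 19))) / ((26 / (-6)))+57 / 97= 38047074337 / 1623814920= 23.43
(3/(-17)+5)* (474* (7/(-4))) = -68019/17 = -4001.12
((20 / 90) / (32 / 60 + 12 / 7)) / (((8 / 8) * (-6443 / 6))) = -35 / 380137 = -0.00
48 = 48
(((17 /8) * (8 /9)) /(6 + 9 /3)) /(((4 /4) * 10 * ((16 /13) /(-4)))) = -221 /3240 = -0.07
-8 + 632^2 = 399416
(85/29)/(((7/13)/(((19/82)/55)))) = 4199/183106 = 0.02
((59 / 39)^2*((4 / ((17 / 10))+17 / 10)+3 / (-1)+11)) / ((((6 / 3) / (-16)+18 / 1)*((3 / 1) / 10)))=19020184 / 3697551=5.14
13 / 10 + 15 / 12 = 51 / 20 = 2.55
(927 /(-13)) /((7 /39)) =-2781 /7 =-397.29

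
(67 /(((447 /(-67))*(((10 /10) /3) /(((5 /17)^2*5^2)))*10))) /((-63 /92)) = 9.51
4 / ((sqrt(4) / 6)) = 12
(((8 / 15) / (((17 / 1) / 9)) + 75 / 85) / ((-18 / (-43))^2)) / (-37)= -0.18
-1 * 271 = -271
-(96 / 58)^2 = -2.74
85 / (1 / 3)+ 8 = 263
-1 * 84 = -84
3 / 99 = 1 / 33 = 0.03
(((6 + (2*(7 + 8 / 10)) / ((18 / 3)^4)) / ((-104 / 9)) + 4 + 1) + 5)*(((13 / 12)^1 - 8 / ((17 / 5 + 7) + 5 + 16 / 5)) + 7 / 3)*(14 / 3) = 920073539 / 6963840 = 132.12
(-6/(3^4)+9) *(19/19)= 241/27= 8.93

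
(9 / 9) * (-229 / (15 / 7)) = -1603 / 15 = -106.87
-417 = -417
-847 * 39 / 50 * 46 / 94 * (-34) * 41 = 529552023 / 1175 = 450682.57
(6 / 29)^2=36 / 841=0.04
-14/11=-1.27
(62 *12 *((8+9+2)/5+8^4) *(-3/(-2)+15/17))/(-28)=-154418967/595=-259527.68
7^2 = 49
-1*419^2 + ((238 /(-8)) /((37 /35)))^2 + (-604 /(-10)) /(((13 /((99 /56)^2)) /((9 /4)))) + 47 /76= -1852926568818571 /10604164480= -174735.74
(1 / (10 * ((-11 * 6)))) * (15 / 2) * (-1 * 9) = 9 / 88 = 0.10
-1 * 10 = -10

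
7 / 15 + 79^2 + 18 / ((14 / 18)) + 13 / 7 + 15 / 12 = 376063 / 60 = 6267.72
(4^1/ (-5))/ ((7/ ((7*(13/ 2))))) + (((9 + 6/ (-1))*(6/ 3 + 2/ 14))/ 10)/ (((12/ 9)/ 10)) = -53/ 140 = -0.38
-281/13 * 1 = -21.62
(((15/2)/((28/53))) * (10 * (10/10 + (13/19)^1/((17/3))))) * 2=719475/2261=318.21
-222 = -222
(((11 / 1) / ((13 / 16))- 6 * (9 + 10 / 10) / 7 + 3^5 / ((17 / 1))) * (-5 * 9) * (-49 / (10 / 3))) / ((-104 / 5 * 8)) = -28158165 / 367744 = -76.57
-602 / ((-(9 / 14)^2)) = 117992 / 81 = 1456.69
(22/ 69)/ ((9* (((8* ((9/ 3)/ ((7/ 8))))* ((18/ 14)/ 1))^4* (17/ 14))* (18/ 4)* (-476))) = -63412811/ 7200736341066252288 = -0.00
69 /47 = 1.47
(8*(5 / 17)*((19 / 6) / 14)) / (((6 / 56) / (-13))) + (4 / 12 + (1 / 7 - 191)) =-273211 / 1071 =-255.10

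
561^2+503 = 315224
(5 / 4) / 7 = 5 / 28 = 0.18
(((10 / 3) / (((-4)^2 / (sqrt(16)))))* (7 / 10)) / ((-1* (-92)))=7 / 1104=0.01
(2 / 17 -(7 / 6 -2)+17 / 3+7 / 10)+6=13.32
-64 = -64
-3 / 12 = -1 / 4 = -0.25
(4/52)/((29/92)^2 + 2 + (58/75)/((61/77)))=38722800/1548214187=0.03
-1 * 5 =-5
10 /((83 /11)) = 110 /83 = 1.33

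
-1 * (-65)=65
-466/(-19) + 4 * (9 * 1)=1150/19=60.53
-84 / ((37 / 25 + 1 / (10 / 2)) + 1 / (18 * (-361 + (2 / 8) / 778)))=-10616422950 / 212309009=-50.00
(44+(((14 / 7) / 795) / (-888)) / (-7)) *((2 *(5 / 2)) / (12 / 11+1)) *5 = 5979481255 / 11365956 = 526.09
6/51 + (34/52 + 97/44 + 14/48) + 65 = 3983011/58344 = 68.27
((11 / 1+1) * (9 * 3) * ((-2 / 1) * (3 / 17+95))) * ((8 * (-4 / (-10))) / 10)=-8387712 / 425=-19735.79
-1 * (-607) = 607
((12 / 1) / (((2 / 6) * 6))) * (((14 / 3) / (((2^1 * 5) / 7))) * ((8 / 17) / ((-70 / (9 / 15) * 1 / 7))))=-1176 / 2125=-0.55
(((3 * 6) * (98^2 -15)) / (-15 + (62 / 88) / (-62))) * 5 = -75944880 / 1321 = -57490.45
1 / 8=0.12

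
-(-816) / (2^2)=204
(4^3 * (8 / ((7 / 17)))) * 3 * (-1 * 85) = -2219520 / 7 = -317074.29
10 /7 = 1.43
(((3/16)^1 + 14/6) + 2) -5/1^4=-0.48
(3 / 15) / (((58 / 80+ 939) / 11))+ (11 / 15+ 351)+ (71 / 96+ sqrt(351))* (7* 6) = 3453360139 / 9021360+ 126* sqrt(39) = 1169.67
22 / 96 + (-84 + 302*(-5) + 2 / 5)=-382409 / 240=-1593.37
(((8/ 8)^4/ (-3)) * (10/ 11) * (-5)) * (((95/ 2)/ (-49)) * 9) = -7125/ 539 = -13.22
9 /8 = 1.12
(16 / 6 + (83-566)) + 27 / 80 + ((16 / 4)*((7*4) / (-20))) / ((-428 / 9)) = -12323269 / 25680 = -479.88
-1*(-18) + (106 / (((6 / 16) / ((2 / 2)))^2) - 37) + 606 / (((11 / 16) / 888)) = 77563175 / 99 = 783466.41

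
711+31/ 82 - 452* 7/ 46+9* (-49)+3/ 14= 1332146/ 6601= 201.81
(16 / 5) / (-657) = -16 / 3285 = -0.00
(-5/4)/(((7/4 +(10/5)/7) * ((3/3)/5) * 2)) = -175/114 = -1.54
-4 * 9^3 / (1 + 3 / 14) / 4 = -10206 / 17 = -600.35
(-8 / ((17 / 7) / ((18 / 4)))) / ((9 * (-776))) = 7 / 3298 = 0.00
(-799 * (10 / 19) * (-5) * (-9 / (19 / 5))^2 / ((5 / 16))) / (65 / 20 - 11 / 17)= 5867856000 / 404681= 14499.95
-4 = -4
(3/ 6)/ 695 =1/ 1390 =0.00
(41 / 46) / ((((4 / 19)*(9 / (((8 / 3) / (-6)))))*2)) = -0.10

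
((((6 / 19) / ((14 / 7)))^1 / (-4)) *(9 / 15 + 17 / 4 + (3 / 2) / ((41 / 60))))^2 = 300363561 / 3883782400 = 0.08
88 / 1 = 88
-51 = -51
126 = 126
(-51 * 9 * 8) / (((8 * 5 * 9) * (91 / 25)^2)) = -6375 / 8281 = -0.77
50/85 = 10/17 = 0.59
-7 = -7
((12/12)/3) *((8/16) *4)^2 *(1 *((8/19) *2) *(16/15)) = 1024/855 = 1.20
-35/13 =-2.69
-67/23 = -2.91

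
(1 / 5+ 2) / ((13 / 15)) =33 / 13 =2.54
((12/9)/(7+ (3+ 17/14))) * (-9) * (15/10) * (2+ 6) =-2016/157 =-12.84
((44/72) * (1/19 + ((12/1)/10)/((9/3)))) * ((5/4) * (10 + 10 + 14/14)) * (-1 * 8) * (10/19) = -33110/1083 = -30.57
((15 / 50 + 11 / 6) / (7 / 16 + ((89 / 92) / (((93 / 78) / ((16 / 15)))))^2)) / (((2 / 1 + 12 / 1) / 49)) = 13664958720 / 2171457751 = 6.29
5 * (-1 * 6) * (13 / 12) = -65 / 2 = -32.50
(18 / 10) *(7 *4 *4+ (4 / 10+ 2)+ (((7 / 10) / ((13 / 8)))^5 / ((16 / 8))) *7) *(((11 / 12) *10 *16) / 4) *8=70117071440064 / 1160290625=60430.61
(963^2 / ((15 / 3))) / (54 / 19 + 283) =17620011 / 27155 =648.87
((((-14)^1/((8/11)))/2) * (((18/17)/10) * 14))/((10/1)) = -4851/3400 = -1.43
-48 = -48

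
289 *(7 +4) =3179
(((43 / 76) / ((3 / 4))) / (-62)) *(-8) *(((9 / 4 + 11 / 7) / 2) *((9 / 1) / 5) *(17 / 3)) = 78217 / 41230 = 1.90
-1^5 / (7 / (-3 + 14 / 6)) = 0.10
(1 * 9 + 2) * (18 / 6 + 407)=4510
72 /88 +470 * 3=15519 /11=1410.82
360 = 360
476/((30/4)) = 952/15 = 63.47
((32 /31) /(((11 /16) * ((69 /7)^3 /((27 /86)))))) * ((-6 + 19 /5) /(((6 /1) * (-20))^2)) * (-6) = 2744 /6081979125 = 0.00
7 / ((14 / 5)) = 5 / 2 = 2.50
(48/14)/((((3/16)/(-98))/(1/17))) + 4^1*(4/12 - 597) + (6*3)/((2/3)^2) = -250061/102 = -2451.58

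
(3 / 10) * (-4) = -6 / 5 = -1.20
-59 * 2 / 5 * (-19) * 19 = 42598 / 5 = 8519.60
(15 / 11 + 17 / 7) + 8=908 / 77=11.79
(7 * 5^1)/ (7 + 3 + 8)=1.94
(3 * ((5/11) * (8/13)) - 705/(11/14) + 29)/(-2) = 124043/286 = 433.72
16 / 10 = 8 / 5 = 1.60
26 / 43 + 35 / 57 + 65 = 162302 / 2451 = 66.22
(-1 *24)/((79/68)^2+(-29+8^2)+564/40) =-184960/388799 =-0.48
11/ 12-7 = -6.08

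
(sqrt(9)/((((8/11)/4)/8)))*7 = 924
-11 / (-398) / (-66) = -1 / 2388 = -0.00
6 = 6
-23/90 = -0.26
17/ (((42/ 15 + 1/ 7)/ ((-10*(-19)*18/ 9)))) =226100/ 103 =2195.15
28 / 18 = 14 / 9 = 1.56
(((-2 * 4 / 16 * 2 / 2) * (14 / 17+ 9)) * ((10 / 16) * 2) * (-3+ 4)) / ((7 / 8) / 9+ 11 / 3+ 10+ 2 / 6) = -1503 / 3451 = -0.44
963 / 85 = 11.33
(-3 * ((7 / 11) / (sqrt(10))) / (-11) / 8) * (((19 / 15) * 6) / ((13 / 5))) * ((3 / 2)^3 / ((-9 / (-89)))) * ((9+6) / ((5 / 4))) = 319599 * sqrt(10) / 125840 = 8.03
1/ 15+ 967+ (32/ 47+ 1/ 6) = 1364759/ 1410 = 967.91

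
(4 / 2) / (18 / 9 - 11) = -2 / 9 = -0.22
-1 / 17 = -0.06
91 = 91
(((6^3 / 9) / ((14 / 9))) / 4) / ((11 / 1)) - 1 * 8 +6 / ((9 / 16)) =697 / 231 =3.02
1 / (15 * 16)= 1 / 240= 0.00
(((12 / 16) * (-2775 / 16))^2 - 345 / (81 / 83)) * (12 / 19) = 1832155555 / 175104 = 10463.24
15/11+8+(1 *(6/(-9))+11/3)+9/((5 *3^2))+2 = 801/55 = 14.56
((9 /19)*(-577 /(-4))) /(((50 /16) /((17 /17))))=10386 /475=21.87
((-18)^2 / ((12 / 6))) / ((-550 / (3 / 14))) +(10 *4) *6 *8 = 1919.94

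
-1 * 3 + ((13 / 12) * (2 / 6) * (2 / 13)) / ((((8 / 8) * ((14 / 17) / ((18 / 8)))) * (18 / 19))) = -5725 / 2016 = -2.84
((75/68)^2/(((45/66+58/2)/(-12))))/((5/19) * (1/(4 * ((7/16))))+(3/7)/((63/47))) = -518450625/495570842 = -1.05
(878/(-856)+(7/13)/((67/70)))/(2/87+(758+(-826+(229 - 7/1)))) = -15020463/4995359200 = -0.00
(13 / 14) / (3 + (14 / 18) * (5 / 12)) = 702 / 2513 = 0.28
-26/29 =-0.90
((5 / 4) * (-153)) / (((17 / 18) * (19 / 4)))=-810 / 19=-42.63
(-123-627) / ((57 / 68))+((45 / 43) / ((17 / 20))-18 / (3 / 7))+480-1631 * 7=-164897231 / 13889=-11872.51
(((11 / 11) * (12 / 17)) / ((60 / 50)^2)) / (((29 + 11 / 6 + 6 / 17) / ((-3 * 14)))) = -2100 / 3181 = -0.66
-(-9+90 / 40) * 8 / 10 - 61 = -278 / 5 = -55.60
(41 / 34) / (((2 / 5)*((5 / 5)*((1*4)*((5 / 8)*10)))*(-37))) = -41 / 12580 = -0.00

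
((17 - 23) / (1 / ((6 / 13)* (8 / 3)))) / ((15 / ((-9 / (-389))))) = -288 / 25285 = -0.01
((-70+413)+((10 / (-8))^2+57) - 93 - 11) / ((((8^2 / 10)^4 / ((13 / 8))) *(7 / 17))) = 657613125 / 939524096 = 0.70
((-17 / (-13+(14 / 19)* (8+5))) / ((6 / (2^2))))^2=417316 / 38025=10.97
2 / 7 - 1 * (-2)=16 / 7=2.29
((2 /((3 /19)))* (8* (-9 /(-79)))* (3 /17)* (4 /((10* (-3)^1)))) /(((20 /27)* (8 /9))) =-13851 /33575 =-0.41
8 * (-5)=-40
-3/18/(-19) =1/114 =0.01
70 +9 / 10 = 709 / 10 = 70.90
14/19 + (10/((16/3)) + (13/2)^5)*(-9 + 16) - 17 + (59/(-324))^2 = 323982712499/3989088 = 81217.24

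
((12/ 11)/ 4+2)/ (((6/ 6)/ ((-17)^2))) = 656.82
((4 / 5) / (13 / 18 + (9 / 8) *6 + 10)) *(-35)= -1008 / 629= -1.60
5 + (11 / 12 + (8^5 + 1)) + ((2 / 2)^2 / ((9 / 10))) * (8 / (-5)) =1179833 / 36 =32773.14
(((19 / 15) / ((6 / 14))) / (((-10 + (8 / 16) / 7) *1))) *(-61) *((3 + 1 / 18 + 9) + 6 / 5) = 67751663 / 281475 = 240.70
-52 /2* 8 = -208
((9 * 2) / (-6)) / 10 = -3 / 10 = -0.30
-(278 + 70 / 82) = -11433 / 41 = -278.85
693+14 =707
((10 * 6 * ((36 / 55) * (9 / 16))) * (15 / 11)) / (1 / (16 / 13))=58320 / 1573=37.08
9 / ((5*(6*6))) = 1 / 20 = 0.05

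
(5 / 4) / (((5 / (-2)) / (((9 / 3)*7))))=-21 / 2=-10.50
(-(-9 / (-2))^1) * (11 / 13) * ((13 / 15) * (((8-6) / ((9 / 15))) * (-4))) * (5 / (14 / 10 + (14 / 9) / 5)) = 900 / 7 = 128.57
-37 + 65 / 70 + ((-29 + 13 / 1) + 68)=223 / 14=15.93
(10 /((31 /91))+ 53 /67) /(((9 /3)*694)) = 20871 /1441438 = 0.01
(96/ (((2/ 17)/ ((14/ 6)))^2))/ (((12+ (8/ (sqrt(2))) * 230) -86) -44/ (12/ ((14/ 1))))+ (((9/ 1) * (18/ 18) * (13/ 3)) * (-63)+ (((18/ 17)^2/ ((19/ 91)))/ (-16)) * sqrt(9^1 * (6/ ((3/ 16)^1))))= -34046810/ 13873+ 1271257386 * sqrt(2)/ 76176643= -2430.58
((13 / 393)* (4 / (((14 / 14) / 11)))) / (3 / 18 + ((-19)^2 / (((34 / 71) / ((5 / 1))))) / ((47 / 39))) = 457028 / 982168177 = 0.00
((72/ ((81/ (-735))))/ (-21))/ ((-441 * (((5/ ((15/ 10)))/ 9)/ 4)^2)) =-288/ 35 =-8.23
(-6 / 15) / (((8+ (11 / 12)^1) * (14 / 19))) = -0.06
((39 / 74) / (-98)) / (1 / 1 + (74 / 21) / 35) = -585 / 119732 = -0.00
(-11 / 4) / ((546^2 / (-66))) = 121 / 198744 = 0.00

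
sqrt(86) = 9.27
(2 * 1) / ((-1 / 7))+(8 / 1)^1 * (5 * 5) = 186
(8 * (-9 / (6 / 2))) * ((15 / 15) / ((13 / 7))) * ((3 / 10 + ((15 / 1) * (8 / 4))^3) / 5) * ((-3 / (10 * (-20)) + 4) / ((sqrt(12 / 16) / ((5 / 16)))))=-1517686863 * sqrt(3) / 26000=-101104.26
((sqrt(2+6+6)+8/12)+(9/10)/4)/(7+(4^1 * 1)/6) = 107/920+3 * sqrt(14)/23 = 0.60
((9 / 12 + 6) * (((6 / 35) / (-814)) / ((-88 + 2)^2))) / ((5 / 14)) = -81 / 150508600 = -0.00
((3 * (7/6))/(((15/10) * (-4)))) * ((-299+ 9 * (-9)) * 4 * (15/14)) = 950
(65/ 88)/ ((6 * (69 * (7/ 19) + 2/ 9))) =0.00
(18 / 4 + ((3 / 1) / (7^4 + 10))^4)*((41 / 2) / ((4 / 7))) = 87279700576484997 / 540640808835856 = 161.44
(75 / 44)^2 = 5625 / 1936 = 2.91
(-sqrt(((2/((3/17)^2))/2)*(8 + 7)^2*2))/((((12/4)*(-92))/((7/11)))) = 595*sqrt(2)/3036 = 0.28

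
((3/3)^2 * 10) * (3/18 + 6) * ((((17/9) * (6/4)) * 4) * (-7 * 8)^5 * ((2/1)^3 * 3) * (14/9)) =-387979521556480/27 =-14369611909499.26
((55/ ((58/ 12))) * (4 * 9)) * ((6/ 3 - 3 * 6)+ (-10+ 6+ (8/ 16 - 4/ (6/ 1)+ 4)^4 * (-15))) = -77431475/ 58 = -1335025.43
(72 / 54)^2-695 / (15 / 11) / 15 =-161 / 5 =-32.20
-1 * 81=-81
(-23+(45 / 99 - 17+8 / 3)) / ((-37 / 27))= 10953 / 407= 26.91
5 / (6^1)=5 / 6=0.83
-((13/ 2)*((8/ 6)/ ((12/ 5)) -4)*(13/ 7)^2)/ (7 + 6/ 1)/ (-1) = -5239/ 882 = -5.94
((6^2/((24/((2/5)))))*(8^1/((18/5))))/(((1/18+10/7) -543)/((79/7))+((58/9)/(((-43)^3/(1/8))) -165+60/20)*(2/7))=-527608452/37302499103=-0.01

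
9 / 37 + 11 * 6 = 2451 / 37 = 66.24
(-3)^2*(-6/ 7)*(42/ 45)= -36/ 5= -7.20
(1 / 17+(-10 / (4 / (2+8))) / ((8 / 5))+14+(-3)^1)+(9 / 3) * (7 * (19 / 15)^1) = 14983 / 680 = 22.03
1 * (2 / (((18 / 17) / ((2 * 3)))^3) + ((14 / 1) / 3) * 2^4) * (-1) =-11842 / 27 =-438.59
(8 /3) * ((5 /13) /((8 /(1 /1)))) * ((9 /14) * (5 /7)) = 75 /1274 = 0.06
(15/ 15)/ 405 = 1/ 405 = 0.00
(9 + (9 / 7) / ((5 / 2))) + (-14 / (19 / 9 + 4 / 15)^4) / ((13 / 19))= 529266773979 / 59641218455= 8.87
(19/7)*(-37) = -703/7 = -100.43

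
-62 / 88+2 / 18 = -235 / 396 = -0.59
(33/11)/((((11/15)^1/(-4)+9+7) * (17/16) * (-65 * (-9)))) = 0.00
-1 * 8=-8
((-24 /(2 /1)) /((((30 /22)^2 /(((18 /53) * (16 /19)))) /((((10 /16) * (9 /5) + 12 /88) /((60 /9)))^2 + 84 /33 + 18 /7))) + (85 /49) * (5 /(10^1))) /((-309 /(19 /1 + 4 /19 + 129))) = 750559597216 /181057970625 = 4.15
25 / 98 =0.26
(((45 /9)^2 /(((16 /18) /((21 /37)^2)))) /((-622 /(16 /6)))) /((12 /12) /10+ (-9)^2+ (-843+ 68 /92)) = 3803625 /74536350853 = 0.00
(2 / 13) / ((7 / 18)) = 36 / 91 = 0.40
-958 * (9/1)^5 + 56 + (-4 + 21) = -56568869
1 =1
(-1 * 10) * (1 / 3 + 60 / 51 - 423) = 214960 / 51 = 4214.90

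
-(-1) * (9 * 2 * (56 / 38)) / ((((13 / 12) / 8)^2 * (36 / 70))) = 9031680 / 3211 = 2812.73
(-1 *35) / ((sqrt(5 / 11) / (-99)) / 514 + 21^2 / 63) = -6978392564220 / 1395678512839- 1781010 *sqrt(55) / 1395678512839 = -5.00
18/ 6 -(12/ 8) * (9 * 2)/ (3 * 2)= -3/ 2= -1.50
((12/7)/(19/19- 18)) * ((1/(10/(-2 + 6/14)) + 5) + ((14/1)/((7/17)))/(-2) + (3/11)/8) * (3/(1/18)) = 3024459/45815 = 66.01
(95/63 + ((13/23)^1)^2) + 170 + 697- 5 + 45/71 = 2045502811/2366217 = 864.46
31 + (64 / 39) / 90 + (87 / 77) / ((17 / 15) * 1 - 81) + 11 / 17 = 87108997889 / 2752159410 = 31.65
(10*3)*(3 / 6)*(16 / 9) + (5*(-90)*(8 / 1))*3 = -32320 / 3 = -10773.33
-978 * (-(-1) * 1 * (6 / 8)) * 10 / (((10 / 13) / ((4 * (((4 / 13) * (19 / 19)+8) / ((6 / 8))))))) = -422496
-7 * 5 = -35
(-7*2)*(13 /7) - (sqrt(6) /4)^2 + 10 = -131 /8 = -16.38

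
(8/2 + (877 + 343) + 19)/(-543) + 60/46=-12299/12489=-0.98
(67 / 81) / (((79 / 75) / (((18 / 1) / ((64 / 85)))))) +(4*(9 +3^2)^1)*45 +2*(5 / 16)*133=25344955 / 7584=3341.90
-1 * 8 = -8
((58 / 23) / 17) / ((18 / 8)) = 232 / 3519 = 0.07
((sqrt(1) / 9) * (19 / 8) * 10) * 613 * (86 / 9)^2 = 107676515 / 729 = 147704.41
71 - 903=-832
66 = 66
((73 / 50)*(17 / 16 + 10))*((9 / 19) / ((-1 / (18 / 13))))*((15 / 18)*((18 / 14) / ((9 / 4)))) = -348867 / 69160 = -5.04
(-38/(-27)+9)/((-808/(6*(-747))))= 57.73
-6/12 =-1/2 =-0.50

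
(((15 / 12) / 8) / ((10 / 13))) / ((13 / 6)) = 0.09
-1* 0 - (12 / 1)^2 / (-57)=48 / 19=2.53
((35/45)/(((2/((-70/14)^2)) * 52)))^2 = 0.03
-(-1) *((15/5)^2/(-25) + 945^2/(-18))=-2480643/50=-49612.86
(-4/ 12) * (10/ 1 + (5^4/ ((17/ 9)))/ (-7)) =4435/ 357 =12.42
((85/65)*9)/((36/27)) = 459/52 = 8.83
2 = 2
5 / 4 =1.25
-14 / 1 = -14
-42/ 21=-2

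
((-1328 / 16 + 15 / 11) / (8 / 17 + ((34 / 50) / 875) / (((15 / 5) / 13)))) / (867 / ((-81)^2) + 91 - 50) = -1095502471875 / 261606755806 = -4.19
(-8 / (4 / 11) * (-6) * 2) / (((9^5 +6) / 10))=176 / 3937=0.04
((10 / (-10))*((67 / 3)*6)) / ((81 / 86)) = -142.27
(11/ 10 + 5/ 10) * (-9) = -72/ 5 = -14.40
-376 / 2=-188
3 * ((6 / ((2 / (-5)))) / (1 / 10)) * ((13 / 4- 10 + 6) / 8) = 675 / 16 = 42.19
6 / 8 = 3 / 4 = 0.75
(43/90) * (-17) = -731/90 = -8.12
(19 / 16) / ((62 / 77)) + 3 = 4439 / 992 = 4.47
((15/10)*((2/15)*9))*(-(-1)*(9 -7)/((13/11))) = 198/65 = 3.05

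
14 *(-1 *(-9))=126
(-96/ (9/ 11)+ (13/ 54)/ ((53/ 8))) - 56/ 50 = -118.42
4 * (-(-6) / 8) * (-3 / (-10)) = 9 / 10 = 0.90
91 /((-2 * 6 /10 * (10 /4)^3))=-364 /75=-4.85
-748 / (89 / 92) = -68816 / 89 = -773.21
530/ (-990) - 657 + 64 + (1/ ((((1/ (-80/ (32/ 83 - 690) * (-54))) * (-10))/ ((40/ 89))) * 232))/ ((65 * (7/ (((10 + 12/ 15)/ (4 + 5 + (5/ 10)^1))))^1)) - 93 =-43401581592031709/ 63218276466345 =-686.54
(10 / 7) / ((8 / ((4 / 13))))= 5 / 91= 0.05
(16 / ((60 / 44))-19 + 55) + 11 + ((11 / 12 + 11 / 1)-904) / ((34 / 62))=-1599367 / 1020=-1568.01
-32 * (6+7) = -416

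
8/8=1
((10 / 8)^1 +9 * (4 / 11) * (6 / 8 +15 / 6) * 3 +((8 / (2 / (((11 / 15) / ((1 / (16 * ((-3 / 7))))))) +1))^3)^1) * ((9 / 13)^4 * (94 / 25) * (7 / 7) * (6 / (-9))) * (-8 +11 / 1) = -4801093104254553 / 1169320899175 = -4105.88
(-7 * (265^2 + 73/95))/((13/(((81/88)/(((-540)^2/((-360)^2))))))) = -210150612/13585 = -15469.31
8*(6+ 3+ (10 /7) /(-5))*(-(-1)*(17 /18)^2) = 35258 /567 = 62.18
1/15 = 0.07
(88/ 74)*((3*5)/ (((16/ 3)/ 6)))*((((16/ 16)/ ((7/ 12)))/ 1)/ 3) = 2970/ 259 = 11.47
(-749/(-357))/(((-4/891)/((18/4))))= -286011/136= -2103.02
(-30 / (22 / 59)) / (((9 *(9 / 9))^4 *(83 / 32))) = -9440 / 1996731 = -0.00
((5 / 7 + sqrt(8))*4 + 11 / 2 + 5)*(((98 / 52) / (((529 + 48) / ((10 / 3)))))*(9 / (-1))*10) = -98175 / 7501- 58800*sqrt(2) / 7501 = -24.17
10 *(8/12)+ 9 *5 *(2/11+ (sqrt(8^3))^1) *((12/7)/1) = 4780/231+ 8640 *sqrt(2)/7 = 1766.24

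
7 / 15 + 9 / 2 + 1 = 179 / 30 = 5.97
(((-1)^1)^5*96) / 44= -24 / 11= -2.18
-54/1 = -54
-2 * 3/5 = -6/5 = -1.20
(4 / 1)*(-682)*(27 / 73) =-73656 / 73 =-1008.99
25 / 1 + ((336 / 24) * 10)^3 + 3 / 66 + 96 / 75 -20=1509203479 / 550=2744006.33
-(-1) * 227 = 227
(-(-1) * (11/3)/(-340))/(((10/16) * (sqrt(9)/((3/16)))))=-11/10200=-0.00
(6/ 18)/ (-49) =-1/ 147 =-0.01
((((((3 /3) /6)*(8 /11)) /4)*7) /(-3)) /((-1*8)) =0.01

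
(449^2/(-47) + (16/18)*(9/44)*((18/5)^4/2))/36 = -1381073003/11632500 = -118.73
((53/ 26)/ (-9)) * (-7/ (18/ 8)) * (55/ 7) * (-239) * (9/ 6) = -696685/ 351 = -1984.86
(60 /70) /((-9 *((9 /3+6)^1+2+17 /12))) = -8 /1043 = -0.01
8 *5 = 40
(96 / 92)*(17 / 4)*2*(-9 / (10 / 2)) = -1836 / 115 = -15.97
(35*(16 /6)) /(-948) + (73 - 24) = 34769 /711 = 48.90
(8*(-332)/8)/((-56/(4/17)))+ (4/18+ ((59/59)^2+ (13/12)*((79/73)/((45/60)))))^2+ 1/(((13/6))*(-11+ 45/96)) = 227773874378/25003939779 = 9.11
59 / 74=0.80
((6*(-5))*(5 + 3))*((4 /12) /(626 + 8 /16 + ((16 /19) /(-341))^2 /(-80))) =-33581952800 /262988667833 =-0.13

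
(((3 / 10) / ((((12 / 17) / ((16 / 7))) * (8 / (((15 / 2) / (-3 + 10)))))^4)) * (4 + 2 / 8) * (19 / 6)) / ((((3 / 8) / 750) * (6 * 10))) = 84304009375 / 17709468672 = 4.76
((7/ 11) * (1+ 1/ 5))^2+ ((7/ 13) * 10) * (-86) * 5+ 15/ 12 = -363921647/ 157300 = -2313.55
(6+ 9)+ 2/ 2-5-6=5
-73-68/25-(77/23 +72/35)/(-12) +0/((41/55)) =-75.27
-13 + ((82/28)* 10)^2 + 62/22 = 456787/539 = 847.47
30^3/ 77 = 350.65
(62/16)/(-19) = -31/152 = -0.20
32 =32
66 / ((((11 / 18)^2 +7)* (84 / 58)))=103356 / 16723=6.18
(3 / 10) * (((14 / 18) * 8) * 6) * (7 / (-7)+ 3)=112 / 5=22.40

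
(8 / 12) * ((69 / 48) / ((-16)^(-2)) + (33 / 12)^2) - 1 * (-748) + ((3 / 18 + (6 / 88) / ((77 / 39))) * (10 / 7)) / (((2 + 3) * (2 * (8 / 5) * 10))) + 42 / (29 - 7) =1138693445 / 1138368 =1000.29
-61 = -61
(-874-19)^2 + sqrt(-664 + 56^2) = 2 * sqrt(618) + 797449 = 797498.72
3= 3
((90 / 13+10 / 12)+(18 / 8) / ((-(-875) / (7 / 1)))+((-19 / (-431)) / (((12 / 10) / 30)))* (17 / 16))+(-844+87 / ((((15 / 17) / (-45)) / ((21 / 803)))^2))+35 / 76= -279999720240248621 / 411866590278000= -679.83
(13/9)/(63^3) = 13/2250423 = 0.00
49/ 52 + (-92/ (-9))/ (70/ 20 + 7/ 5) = 69449/ 22932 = 3.03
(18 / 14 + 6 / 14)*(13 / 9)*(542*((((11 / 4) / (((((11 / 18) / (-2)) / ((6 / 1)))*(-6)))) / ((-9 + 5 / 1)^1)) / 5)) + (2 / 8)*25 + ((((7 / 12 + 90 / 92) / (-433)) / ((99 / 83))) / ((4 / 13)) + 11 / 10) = -988201278431 / 1656380880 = -596.60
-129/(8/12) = -387/2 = -193.50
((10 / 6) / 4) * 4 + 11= 38 / 3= 12.67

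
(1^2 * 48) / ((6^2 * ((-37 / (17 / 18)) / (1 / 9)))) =-34 / 8991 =-0.00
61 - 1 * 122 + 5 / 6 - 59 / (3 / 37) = -4727 / 6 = -787.83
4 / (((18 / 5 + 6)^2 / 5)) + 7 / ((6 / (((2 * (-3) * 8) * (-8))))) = 258173 / 576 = 448.22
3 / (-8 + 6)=-3 / 2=-1.50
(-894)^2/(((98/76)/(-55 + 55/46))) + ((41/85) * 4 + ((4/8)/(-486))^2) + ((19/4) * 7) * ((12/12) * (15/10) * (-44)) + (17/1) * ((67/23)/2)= -3018446810996988493/90505583280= -33350945.89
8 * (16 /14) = 64 /7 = 9.14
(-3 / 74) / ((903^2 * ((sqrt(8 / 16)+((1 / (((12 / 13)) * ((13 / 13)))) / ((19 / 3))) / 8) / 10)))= 39520 / 1857102423393 - 924160 * sqrt(2) / 1857102423393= -0.00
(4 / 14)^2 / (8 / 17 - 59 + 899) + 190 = 33255337 / 175028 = 190.00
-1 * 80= -80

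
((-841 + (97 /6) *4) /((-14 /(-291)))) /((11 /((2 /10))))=-293.39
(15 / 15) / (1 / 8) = 8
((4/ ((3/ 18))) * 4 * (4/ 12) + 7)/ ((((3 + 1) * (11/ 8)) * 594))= 13/ 1089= 0.01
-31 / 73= -0.42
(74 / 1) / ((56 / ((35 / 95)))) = 37 / 76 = 0.49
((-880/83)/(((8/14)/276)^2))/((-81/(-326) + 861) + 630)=-22308649440/13450067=-1658.63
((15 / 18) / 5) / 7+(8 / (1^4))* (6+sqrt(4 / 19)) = 16* sqrt(19) / 19+2017 / 42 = 51.69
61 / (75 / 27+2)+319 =14266 / 43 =331.77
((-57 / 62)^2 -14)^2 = 2557021489 / 14776336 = 173.05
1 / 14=0.07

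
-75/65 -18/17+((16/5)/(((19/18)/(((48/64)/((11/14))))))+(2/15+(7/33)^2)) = 3929966/4572711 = 0.86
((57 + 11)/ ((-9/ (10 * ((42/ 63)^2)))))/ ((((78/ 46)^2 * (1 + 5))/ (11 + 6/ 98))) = -389936480/ 18110547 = -21.53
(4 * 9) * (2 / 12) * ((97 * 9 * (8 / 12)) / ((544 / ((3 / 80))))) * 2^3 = 2619 / 1360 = 1.93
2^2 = 4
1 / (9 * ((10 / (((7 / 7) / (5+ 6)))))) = 1 / 990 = 0.00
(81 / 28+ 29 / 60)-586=-122351 / 210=-582.62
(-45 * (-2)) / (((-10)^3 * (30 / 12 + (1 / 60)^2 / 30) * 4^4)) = -1215 / 8640032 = -0.00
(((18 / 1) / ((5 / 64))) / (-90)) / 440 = -0.01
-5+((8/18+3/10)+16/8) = -203/90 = -2.26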